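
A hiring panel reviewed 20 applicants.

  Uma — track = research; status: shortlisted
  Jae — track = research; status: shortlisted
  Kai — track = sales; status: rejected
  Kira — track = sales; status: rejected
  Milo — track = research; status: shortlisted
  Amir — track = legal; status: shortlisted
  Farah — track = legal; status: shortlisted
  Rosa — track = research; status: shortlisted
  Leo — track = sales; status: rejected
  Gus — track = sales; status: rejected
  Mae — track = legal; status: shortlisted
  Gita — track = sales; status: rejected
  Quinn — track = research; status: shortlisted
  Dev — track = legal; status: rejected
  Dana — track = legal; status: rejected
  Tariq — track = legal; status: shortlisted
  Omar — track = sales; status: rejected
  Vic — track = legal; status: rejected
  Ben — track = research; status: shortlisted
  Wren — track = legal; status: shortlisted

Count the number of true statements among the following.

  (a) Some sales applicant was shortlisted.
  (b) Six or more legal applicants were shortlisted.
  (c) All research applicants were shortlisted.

1

(a) sales: |A| = 6, |A ∩ B| = 0; needs A ∩ B ≠ ∅ (|A ∩ B| ≥ 1) — false.
(b) legal: |A| = 8, |A ∩ B| = 5; needs |A ∩ B| ≥ 6 — false.
(c) research: |A| = 6, |A ∩ B| = 6; needs A ⊆ B, i.e. every element of A is in B (|A ∖ B| = 0) — true.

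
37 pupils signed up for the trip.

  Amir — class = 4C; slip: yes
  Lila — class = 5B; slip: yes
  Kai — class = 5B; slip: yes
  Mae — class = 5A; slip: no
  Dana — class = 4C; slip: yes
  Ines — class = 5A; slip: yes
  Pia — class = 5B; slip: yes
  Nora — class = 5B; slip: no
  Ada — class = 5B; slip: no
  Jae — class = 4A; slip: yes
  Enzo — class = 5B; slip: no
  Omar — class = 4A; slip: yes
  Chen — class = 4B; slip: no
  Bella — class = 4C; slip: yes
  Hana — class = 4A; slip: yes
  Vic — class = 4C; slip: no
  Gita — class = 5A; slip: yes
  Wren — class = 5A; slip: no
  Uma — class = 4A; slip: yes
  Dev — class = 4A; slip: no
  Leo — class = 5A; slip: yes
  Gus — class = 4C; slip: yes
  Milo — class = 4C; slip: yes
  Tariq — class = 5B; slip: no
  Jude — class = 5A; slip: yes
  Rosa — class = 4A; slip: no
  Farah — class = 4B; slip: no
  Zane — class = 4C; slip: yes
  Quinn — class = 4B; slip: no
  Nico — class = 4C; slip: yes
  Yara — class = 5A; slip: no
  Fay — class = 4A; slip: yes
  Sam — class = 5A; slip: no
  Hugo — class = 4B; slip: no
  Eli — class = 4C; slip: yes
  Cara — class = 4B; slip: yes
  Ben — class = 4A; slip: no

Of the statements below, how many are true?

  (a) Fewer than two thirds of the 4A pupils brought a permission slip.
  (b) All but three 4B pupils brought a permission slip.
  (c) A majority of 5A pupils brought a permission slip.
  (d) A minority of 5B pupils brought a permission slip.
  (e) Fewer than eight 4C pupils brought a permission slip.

2

(a) 4A: |A| = 8, |A ∩ B| = 5; needs |A ∩ B| / |A| < 2/3 — true.
(b) 4B: |A| = 5, |A ∩ B| = 1; needs |A ∖ B| = 3 — false.
(c) 5A: |A| = 8, |A ∩ B| = 4; needs |A ∩ B| > |A ∖ B| — false.
(d) 5B: |A| = 7, |A ∩ B| = 3; needs |A ∩ B| < |A ∖ B| — true.
(e) 4C: |A| = 9, |A ∩ B| = 8; needs |A ∩ B| < 8 — false.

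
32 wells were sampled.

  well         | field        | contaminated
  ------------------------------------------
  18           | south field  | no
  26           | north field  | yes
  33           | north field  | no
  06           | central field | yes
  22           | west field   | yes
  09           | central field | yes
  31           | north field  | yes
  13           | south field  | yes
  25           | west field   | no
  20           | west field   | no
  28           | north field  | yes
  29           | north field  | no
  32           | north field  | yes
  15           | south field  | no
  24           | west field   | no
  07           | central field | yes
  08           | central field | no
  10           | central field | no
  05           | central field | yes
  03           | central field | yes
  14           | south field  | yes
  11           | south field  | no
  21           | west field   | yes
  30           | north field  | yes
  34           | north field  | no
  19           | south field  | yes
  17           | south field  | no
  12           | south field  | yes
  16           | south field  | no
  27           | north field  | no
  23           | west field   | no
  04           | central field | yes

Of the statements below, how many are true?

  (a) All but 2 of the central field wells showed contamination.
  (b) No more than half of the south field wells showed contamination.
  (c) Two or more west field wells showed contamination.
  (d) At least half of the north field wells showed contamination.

4

(a) central field: |A| = 8, |A ∩ B| = 6; needs |A ∖ B| = 2 — true.
(b) south field: |A| = 9, |A ∩ B| = 4; needs |A ∩ B| ≤ |A ∖ B| — true.
(c) west field: |A| = 6, |A ∩ B| = 2; needs |A ∩ B| ≥ 2 — true.
(d) north field: |A| = 9, |A ∩ B| = 5; needs |A ∩ B| ≥ |A ∖ B| — true.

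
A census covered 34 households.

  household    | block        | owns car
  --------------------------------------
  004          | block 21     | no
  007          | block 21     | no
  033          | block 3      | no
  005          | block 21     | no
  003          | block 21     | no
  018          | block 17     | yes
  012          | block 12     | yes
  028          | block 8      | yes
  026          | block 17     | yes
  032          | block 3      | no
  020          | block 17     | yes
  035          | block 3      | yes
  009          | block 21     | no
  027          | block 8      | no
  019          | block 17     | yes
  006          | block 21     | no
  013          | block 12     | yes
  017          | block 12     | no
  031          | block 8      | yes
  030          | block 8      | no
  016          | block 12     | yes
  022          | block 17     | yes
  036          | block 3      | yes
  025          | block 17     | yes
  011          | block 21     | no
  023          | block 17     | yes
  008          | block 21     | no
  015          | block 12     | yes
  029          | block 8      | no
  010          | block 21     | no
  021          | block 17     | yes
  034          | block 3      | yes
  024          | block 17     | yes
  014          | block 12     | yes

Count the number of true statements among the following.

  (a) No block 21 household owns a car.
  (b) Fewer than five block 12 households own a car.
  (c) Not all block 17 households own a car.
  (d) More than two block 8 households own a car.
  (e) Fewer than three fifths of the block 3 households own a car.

(a) block 21: |A| = 9, |A ∩ B| = 0; needs A ∩ B = ∅ (|A ∩ B| = 0) — true.
(b) block 12: |A| = 6, |A ∩ B| = 5; needs |A ∩ B| < 5 — false.
(c) block 17: |A| = 9, |A ∩ B| = 9; needs A ⊄ B (|A ∖ B| ≥ 1) — false.
(d) block 8: |A| = 5, |A ∩ B| = 2; needs |A ∩ B| > 2 — false.
(e) block 3: |A| = 5, |A ∩ B| = 3; needs |A ∩ B| / |A| < 3/5 — false.

1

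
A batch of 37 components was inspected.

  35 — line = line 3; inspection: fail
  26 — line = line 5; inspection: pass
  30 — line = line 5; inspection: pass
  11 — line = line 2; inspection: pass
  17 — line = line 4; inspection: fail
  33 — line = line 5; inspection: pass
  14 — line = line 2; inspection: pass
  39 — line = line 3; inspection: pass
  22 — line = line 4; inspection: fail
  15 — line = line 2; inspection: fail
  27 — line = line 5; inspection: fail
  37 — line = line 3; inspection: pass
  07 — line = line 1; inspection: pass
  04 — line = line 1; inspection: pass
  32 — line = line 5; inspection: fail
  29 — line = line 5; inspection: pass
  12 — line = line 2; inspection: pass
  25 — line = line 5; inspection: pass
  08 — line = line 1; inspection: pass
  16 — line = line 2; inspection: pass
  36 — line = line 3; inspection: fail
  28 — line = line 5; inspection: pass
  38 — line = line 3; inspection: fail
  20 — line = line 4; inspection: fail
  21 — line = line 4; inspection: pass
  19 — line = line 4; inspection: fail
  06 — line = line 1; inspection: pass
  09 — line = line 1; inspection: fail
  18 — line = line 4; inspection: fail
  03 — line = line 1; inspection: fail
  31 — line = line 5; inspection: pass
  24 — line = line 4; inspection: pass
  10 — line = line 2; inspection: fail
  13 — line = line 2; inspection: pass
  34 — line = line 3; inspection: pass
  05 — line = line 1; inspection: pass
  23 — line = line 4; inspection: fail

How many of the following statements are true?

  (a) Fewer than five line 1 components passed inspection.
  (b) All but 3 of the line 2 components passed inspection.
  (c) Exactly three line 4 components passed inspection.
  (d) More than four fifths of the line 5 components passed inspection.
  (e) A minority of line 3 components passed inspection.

0

(a) line 1: |A| = 7, |A ∩ B| = 5; needs |A ∩ B| < 5 — false.
(b) line 2: |A| = 7, |A ∩ B| = 5; needs |A ∖ B| = 3 — false.
(c) line 4: |A| = 8, |A ∩ B| = 2; needs |A ∩ B| = 3 — false.
(d) line 5: |A| = 9, |A ∩ B| = 7; needs |A ∩ B| / |A| > 4/5 — false.
(e) line 3: |A| = 6, |A ∩ B| = 3; needs |A ∩ B| < |A ∖ B| — false.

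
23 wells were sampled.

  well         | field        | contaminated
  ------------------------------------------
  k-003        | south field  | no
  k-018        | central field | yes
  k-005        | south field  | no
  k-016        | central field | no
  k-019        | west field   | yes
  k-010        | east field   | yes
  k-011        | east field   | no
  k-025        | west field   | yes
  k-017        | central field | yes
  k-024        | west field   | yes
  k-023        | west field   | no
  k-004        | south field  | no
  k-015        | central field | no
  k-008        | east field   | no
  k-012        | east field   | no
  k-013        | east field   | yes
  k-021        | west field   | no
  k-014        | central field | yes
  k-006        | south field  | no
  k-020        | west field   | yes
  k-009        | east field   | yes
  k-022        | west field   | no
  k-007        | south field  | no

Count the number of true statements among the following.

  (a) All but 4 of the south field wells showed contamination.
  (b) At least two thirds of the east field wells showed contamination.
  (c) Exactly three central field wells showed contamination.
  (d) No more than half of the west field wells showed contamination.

(a) south field: |A| = 5, |A ∩ B| = 0; needs |A ∖ B| = 4 — false.
(b) east field: |A| = 6, |A ∩ B| = 3; needs |A ∩ B| / |A| ≥ 2/3 — false.
(c) central field: |A| = 5, |A ∩ B| = 3; needs |A ∩ B| = 3 — true.
(d) west field: |A| = 7, |A ∩ B| = 4; needs |A ∩ B| ≤ |A ∖ B| — false.

1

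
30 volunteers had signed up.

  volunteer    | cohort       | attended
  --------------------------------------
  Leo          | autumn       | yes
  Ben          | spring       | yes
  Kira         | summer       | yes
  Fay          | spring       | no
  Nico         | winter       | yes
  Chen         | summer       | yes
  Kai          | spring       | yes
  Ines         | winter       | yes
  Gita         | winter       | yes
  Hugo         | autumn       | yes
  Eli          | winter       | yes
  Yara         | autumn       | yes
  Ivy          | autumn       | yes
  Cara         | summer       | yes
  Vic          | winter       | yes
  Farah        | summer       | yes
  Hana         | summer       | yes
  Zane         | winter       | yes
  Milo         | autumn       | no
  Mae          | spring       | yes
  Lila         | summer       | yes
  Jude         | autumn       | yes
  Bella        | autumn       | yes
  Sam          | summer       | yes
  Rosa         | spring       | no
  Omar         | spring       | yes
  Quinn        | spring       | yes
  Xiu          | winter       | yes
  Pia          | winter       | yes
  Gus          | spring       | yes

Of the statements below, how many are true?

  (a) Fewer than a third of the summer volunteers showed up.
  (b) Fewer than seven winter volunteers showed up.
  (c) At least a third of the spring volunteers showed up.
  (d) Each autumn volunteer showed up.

1

(a) summer: |A| = 7, |A ∩ B| = 7; needs |A ∩ B| / |A| < 1/3 — false.
(b) winter: |A| = 8, |A ∩ B| = 8; needs |A ∩ B| < 7 — false.
(c) spring: |A| = 8, |A ∩ B| = 6; needs |A ∩ B| / |A| ≥ 1/3 — true.
(d) autumn: |A| = 7, |A ∩ B| = 6; needs A ⊆ B, i.e. every element of A is in B (|A ∖ B| = 0) — false.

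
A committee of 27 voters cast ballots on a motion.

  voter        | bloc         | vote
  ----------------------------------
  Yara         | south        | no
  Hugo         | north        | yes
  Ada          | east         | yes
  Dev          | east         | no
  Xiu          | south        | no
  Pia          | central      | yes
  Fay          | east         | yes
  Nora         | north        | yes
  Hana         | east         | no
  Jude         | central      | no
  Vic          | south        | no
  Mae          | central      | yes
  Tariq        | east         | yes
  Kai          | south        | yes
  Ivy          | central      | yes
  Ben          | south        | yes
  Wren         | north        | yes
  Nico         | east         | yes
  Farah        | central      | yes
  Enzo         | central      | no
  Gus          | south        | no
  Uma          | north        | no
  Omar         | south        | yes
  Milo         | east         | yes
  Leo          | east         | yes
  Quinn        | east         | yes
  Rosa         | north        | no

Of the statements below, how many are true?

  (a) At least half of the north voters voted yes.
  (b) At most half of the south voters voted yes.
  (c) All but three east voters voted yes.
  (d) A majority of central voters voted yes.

(a) north: |A| = 5, |A ∩ B| = 3; needs |A ∩ B| ≥ |A ∖ B| — true.
(b) south: |A| = 7, |A ∩ B| = 3; needs |A ∩ B| ≤ |A ∖ B| — true.
(c) east: |A| = 9, |A ∩ B| = 7; needs |A ∖ B| = 3 — false.
(d) central: |A| = 6, |A ∩ B| = 4; needs |A ∩ B| > |A ∖ B| — true.

3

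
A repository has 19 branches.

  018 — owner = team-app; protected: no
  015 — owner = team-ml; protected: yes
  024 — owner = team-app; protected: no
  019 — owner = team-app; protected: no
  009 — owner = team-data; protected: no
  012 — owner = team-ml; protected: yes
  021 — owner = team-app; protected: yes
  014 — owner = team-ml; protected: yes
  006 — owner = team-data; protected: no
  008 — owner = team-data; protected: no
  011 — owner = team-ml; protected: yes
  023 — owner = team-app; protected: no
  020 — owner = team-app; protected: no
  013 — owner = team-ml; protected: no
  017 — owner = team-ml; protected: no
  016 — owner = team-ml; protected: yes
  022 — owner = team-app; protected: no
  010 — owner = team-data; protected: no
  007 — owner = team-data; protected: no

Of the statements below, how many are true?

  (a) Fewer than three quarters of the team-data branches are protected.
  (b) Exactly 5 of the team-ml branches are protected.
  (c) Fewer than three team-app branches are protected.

(a) team-data: |A| = 5, |A ∩ B| = 0; needs |A ∩ B| / |A| < 3/4 — true.
(b) team-ml: |A| = 7, |A ∩ B| = 5; needs |A ∩ B| = 5 — true.
(c) team-app: |A| = 7, |A ∩ B| = 1; needs |A ∩ B| < 3 — true.

3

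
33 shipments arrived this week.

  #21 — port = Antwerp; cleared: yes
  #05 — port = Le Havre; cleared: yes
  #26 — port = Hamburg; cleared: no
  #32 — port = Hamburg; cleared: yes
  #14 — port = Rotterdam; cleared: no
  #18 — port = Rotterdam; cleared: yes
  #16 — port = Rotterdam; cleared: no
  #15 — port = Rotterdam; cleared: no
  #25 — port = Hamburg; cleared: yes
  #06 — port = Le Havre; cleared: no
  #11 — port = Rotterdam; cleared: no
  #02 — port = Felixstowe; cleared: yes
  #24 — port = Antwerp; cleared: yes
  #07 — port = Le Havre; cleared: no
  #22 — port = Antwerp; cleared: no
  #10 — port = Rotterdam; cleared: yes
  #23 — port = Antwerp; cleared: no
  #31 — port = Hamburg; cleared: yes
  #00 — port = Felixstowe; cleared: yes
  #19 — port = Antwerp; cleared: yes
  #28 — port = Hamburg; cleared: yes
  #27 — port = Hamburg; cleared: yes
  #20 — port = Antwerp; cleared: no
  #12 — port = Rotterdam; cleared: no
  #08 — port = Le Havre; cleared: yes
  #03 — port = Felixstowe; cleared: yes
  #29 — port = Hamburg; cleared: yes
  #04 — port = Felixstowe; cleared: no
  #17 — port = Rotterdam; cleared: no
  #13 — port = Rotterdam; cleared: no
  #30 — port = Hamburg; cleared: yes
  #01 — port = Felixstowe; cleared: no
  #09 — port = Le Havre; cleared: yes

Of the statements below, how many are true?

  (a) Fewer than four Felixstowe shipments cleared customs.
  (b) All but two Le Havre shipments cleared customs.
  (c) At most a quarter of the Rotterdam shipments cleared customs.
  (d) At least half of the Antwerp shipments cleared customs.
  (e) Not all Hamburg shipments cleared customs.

5

(a) Felixstowe: |A| = 5, |A ∩ B| = 3; needs |A ∩ B| < 4 — true.
(b) Le Havre: |A| = 5, |A ∩ B| = 3; needs |A ∖ B| = 2 — true.
(c) Rotterdam: |A| = 9, |A ∩ B| = 2; needs |A ∩ B| / |A| ≤ 1/4 — true.
(d) Antwerp: |A| = 6, |A ∩ B| = 3; needs |A ∩ B| ≥ |A ∖ B| — true.
(e) Hamburg: |A| = 8, |A ∩ B| = 7; needs A ⊄ B (|A ∖ B| ≥ 1) — true.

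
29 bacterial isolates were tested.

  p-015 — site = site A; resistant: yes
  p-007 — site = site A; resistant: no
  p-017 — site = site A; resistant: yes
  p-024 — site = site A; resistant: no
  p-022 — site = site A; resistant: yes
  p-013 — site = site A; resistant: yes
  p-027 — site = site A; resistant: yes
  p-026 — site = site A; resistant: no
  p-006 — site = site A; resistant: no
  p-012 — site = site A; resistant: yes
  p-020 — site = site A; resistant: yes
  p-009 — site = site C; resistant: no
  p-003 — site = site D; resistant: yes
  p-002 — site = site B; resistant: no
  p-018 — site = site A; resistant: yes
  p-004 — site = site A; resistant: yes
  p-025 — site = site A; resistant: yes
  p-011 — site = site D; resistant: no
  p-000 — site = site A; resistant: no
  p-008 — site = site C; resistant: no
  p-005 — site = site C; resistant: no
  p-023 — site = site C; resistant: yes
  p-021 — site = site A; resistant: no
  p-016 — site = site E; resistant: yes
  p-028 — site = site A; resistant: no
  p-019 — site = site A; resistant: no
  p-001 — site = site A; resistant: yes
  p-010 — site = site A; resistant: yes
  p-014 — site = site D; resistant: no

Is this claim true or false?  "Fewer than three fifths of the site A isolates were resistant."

'Fewer than three fifths of the site A isolates were resistant' holds iff |A ∩ B| / |A| < 3/5.
|A| = 20, |A ∩ B| = 12, |A ∖ B| = 8.
|A ∩ B|/|A| = 12/20, so the statement is false.

False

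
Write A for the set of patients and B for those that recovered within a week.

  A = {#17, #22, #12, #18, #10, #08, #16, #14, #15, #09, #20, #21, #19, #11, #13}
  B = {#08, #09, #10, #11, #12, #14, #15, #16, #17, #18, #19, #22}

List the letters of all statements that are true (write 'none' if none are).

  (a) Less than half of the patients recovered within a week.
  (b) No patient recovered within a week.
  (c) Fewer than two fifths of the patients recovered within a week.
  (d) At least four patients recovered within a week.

|A| = 15, |A ∩ B| = 12, |A ∖ B| = 3.
(a) |A ∩ B| < |A ∖ B|: fails.
(b) A ∩ B = ∅ (|A ∩ B| = 0): fails.
(c) |A ∩ B| / |A| < 2/5: fails.
(d) |A ∩ B| ≥ 4: holds.

(d)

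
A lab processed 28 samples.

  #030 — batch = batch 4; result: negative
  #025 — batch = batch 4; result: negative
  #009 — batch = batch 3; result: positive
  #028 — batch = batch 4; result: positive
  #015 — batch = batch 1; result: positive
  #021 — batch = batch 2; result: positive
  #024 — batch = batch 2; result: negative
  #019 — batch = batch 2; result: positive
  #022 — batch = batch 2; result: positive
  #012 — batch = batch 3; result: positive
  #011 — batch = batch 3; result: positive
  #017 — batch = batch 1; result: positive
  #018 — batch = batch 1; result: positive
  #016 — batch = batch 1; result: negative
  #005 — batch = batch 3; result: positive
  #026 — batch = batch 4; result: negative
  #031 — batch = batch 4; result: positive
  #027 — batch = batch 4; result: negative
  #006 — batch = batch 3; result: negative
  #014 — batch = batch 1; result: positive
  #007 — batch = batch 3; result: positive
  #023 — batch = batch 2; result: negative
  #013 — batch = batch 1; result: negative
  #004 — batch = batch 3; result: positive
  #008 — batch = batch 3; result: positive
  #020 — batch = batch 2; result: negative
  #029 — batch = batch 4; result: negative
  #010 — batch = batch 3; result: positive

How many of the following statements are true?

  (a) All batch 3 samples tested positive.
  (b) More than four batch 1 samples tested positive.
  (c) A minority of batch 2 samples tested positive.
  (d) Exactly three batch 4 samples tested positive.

(a) batch 3: |A| = 9, |A ∩ B| = 8; needs A ⊆ B, i.e. every element of A is in B (|A ∖ B| = 0) — false.
(b) batch 1: |A| = 6, |A ∩ B| = 4; needs |A ∩ B| > 4 — false.
(c) batch 2: |A| = 6, |A ∩ B| = 3; needs |A ∩ B| < |A ∖ B| — false.
(d) batch 4: |A| = 7, |A ∩ B| = 2; needs |A ∩ B| = 3 — false.

0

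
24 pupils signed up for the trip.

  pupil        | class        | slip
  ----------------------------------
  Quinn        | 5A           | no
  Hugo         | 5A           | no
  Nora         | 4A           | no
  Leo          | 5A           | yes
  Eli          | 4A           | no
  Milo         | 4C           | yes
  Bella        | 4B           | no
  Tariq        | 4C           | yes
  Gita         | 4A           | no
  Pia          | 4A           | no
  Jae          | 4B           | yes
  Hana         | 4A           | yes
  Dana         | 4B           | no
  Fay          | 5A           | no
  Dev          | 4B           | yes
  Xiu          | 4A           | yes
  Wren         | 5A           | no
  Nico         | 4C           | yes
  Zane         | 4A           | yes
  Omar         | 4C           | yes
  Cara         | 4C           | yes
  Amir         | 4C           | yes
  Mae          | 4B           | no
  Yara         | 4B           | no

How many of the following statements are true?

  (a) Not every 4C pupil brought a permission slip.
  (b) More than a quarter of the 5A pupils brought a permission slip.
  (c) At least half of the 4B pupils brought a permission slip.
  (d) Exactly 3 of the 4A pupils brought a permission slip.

1

(a) 4C: |A| = 6, |A ∩ B| = 6; needs A ⊄ B (|A ∖ B| ≥ 1) — false.
(b) 5A: |A| = 5, |A ∩ B| = 1; needs |A ∩ B| / |A| > 1/4 — false.
(c) 4B: |A| = 6, |A ∩ B| = 2; needs |A ∩ B| ≥ |A ∖ B| — false.
(d) 4A: |A| = 7, |A ∩ B| = 3; needs |A ∩ B| = 3 — true.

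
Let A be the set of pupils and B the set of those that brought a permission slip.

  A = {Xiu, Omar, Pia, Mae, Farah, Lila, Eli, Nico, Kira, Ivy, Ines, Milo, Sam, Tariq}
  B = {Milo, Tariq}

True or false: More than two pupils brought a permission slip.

False

The determiner here denotes the relation: |A ∩ B| > 2.
A (the restrictor) = {Xiu, Omar, Pia, Mae, Farah, Lila, Eli, Nico, Kira, Ivy, Ines, Milo, Sam, Tariq}, |A| = 14.
A ∩ B = {Milo, Tariq}, so |A ∩ B| = 2.
|A ∩ B| = 2, so the statement is false.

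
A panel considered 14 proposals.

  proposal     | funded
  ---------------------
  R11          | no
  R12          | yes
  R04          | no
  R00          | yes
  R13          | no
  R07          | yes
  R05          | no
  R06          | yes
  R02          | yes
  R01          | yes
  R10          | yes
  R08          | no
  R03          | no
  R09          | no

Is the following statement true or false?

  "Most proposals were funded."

False

Truth condition: |A ∩ B| > |A ∖ B|.
A (the restrictor) = {R11, R12, R04, R00, R13, R07, R05, R06, R02, R01, R10, R08, R03, R09}, |A| = 14.
A ∩ B = {R12, R00, R07, R06, R02, R01, R10}, so |A ∩ B| = 7.
A ∖ B = {R11, R04, R13, R05, R08, R03, R09}, so |A ∖ B| = 7.
7 = 7, so the statement is false.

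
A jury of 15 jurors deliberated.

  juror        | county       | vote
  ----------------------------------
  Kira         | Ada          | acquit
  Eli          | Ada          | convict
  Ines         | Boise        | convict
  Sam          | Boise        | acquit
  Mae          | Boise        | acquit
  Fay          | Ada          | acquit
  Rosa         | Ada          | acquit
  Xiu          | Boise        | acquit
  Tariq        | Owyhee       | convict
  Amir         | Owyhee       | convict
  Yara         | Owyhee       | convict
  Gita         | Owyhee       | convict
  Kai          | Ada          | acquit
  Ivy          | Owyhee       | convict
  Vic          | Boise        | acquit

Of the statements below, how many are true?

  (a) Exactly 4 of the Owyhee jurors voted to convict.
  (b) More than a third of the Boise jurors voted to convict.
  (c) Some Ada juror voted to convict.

1

(a) Owyhee: |A| = 5, |A ∩ B| = 5; needs |A ∩ B| = 4 — false.
(b) Boise: |A| = 5, |A ∩ B| = 1; needs |A ∩ B| / |A| > 1/3 — false.
(c) Ada: |A| = 5, |A ∩ B| = 1; needs A ∩ B ≠ ∅ (|A ∩ B| ≥ 1) — true.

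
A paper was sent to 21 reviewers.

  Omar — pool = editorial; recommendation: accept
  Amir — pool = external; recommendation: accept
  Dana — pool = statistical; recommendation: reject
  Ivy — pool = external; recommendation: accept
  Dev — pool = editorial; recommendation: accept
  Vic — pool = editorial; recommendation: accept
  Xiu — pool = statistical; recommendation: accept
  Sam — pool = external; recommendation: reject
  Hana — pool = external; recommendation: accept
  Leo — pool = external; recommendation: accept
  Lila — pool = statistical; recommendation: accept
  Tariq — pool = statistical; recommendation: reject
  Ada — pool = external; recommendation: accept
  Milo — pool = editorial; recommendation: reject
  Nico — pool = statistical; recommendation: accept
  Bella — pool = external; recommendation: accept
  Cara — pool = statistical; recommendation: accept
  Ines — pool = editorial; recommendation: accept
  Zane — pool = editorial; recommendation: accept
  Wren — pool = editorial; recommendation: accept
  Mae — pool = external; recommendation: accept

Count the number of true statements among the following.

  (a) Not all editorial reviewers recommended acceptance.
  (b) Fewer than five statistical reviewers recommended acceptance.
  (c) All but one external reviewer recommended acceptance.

(a) editorial: |A| = 7, |A ∩ B| = 6; needs A ⊄ B (|A ∖ B| ≥ 1) — true.
(b) statistical: |A| = 6, |A ∩ B| = 4; needs |A ∩ B| < 5 — true.
(c) external: |A| = 8, |A ∩ B| = 7; needs |A ∖ B| = 1 — true.

3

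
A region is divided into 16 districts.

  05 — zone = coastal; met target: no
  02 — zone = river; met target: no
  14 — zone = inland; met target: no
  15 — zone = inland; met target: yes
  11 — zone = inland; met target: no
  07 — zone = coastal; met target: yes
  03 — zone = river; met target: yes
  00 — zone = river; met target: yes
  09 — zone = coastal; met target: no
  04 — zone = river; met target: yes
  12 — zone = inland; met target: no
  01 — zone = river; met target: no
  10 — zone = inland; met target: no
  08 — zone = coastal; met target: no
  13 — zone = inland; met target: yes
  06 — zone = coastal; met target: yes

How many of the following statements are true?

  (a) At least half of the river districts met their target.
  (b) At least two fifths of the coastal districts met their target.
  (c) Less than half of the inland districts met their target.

3

(a) river: |A| = 5, |A ∩ B| = 3; needs |A ∩ B| ≥ |A ∖ B| — true.
(b) coastal: |A| = 5, |A ∩ B| = 2; needs |A ∩ B| / |A| ≥ 2/5 — true.
(c) inland: |A| = 6, |A ∩ B| = 2; needs |A ∩ B| < |A ∖ B| — true.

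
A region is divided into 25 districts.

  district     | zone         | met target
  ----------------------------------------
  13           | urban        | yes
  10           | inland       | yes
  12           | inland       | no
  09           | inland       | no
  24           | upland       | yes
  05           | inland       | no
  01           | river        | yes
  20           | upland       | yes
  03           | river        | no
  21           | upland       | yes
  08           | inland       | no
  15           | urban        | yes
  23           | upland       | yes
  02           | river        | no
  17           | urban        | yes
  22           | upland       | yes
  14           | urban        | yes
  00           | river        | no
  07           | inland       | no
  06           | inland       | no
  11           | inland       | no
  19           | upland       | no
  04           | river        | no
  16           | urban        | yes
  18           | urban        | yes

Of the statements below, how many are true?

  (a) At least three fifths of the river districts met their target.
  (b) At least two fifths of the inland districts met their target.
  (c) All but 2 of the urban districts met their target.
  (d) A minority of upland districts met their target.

(a) river: |A| = 5, |A ∩ B| = 1; needs |A ∩ B| / |A| ≥ 3/5 — false.
(b) inland: |A| = 8, |A ∩ B| = 1; needs |A ∩ B| / |A| ≥ 2/5 — false.
(c) urban: |A| = 6, |A ∩ B| = 6; needs |A ∖ B| = 2 — false.
(d) upland: |A| = 6, |A ∩ B| = 5; needs |A ∩ B| < |A ∖ B| — false.

0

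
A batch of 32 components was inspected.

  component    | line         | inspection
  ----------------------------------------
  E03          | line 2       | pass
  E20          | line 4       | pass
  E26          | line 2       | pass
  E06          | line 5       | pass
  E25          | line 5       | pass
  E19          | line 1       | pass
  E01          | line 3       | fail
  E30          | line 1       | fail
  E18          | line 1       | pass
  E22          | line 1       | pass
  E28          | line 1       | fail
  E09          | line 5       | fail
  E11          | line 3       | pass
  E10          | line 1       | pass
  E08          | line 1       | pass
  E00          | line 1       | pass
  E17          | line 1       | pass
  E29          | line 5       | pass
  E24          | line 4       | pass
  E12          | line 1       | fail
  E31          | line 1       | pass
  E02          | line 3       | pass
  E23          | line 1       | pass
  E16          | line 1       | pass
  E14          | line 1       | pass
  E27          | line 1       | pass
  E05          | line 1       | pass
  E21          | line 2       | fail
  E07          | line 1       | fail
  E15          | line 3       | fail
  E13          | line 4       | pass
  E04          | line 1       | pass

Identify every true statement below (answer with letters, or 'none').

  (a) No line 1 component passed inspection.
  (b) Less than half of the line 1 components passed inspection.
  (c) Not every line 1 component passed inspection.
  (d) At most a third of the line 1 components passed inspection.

(c)

|A| = 18, |A ∩ B| = 14, |A ∖ B| = 4.
(a) A ∩ B = ∅ (|A ∩ B| = 0): fails.
(b) |A ∩ B| < |A ∖ B|: fails.
(c) A ⊄ B (|A ∖ B| ≥ 1): holds.
(d) |A ∩ B| / |A| ≤ 1/3: fails.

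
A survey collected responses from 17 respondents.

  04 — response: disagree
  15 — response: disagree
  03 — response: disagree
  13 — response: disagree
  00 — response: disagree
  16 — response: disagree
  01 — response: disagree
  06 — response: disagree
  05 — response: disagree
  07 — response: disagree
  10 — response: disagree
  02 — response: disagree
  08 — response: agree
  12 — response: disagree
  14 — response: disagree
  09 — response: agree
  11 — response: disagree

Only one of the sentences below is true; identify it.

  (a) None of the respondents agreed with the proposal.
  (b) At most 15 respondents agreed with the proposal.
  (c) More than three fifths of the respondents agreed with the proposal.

(b)

|A| = 17, |A ∩ B| = 2, |A ∖ B| = 15.
(a) requires A ∩ B = ∅ (|A ∩ B| = 0): false.
(b) requires |A ∩ B| ≤ 15: true.
(c) requires |A ∩ B| / |A| > 3/5: false.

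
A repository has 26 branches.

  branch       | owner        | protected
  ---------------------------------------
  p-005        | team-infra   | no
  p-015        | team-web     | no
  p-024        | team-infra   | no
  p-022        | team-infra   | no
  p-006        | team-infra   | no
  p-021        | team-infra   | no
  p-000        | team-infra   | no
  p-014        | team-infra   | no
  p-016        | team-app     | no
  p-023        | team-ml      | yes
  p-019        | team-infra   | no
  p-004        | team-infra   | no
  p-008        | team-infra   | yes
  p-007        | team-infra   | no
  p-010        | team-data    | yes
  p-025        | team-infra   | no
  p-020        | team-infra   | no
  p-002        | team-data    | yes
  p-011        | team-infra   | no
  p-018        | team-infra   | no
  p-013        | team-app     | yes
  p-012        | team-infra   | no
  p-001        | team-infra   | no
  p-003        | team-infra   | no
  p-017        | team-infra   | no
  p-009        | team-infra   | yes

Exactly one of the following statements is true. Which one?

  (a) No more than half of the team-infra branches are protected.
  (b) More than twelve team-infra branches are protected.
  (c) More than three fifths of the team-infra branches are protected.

|A| = 20, |A ∩ B| = 2, |A ∖ B| = 18.
(a) requires |A ∩ B| ≤ |A ∖ B|: true.
(b) requires |A ∩ B| > 12: false.
(c) requires |A ∩ B| / |A| > 3/5: false.

(a)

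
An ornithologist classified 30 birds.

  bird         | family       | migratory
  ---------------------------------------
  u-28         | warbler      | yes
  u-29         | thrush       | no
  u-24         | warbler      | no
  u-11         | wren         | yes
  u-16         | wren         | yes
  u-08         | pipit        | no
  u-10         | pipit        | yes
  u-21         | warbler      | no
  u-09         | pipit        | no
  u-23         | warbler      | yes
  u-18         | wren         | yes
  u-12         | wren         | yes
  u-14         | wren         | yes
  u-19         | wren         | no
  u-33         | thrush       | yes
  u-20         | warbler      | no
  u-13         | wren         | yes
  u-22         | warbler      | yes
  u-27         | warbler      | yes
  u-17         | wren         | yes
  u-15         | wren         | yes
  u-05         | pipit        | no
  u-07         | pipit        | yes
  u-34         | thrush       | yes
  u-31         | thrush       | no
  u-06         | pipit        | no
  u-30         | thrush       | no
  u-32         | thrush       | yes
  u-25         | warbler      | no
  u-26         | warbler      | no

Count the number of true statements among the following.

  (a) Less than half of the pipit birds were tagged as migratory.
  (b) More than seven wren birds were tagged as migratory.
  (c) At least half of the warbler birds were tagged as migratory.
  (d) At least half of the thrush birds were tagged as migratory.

3

(a) pipit: |A| = 6, |A ∩ B| = 2; needs |A ∩ B| < |A ∖ B| — true.
(b) wren: |A| = 9, |A ∩ B| = 8; needs |A ∩ B| > 7 — true.
(c) warbler: |A| = 9, |A ∩ B| = 4; needs |A ∩ B| ≥ |A ∖ B| — false.
(d) thrush: |A| = 6, |A ∩ B| = 3; needs |A ∩ B| ≥ |A ∖ B| — true.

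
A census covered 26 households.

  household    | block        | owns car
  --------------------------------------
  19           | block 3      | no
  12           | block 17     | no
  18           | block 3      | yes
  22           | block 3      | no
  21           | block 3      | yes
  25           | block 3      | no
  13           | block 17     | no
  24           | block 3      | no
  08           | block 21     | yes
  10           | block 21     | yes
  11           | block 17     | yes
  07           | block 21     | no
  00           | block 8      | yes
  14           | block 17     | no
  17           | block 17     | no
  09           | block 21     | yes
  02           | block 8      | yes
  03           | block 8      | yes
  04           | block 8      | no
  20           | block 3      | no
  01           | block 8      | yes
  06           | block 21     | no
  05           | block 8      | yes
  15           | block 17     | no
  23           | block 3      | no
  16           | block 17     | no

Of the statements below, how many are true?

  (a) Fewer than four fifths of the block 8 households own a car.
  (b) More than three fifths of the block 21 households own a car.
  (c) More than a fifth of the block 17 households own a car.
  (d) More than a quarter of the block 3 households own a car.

(a) block 8: |A| = 6, |A ∩ B| = 5; needs |A ∩ B| / |A| < 4/5 — false.
(b) block 21: |A| = 5, |A ∩ B| = 3; needs |A ∩ B| / |A| > 3/5 — false.
(c) block 17: |A| = 7, |A ∩ B| = 1; needs |A ∩ B| / |A| > 1/5 — false.
(d) block 3: |A| = 8, |A ∩ B| = 2; needs |A ∩ B| / |A| > 1/4 — false.

0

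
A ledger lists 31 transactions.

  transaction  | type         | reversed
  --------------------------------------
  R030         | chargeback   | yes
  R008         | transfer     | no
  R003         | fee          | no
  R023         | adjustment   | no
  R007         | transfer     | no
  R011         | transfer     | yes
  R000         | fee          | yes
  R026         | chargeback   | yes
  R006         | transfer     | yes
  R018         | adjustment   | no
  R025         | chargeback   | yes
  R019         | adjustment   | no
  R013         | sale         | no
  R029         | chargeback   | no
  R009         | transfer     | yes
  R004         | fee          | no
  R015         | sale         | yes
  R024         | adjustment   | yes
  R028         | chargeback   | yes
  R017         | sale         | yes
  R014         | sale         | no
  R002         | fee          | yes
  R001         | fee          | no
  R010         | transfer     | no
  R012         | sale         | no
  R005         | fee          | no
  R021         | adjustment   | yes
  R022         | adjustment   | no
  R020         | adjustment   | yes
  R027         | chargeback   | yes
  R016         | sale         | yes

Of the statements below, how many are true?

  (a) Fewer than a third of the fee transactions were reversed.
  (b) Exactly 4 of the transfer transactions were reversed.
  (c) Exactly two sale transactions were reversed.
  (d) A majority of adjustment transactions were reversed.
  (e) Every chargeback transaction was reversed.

(a) fee: |A| = 6, |A ∩ B| = 2; needs |A ∩ B| / |A| < 1/3 — false.
(b) transfer: |A| = 6, |A ∩ B| = 3; needs |A ∩ B| = 4 — false.
(c) sale: |A| = 6, |A ∩ B| = 3; needs |A ∩ B| = 2 — false.
(d) adjustment: |A| = 7, |A ∩ B| = 3; needs |A ∩ B| > |A ∖ B| — false.
(e) chargeback: |A| = 6, |A ∩ B| = 5; needs A ⊆ B, i.e. every element of A is in B (|A ∖ B| = 0) — false.

0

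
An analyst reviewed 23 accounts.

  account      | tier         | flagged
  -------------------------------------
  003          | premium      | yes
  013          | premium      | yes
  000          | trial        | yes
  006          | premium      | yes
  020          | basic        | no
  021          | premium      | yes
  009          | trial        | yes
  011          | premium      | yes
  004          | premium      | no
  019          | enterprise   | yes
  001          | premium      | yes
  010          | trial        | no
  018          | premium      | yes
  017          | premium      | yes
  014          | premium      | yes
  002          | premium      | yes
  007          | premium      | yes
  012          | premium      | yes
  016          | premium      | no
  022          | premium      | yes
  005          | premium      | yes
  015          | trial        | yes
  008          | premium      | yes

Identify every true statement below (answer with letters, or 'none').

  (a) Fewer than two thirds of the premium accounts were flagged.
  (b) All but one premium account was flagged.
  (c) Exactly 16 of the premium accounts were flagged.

none

|A| = 17, |A ∩ B| = 15, |A ∖ B| = 2.
(a) |A ∩ B| / |A| < 2/3: fails.
(b) |A ∖ B| = 1: fails.
(c) |A ∩ B| = 16: fails.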